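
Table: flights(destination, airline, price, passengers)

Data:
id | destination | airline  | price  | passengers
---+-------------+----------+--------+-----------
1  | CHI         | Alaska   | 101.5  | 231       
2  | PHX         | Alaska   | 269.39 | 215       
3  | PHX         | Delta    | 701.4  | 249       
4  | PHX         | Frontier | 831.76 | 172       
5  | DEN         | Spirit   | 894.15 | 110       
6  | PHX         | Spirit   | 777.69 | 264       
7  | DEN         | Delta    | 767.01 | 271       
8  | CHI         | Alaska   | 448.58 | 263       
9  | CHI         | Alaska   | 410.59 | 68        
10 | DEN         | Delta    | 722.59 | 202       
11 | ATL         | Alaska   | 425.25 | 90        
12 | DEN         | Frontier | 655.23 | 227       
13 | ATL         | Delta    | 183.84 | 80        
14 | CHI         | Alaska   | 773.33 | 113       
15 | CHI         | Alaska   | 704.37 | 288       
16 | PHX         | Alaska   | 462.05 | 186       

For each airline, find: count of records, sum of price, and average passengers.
SELECT airline,
       COUNT(*) as cnt,
       SUM(price) as total_price,
       AVG(passengers) as avg_passengers
FROM flights
GROUP BY airline

Result:
  Alaska: 8 records, 3595.06 total price, 181.75 avg passengers
  Delta: 4 records, 2374.84 total price, 200.50 avg passengers
  Frontier: 2 records, 1486.99 total price, 199.50 avg passengers
  Spirit: 2 records, 1671.84 total price, 187.00 avg passengers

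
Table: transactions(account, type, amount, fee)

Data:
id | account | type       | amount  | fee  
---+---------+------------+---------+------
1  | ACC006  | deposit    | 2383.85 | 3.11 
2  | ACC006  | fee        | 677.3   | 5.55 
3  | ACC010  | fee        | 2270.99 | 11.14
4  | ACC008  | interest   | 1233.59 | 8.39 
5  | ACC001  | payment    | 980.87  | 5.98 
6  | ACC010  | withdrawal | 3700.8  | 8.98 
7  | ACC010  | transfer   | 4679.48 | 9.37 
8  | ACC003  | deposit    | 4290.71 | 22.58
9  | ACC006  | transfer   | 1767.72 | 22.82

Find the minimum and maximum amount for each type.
SELECT type, MIN(amount), MAX(amount)
FROM transactions
GROUP BY type

Result:
  deposit: min=2383.85, max=4290.71
  fee: min=677.30, max=2270.99
  interest: min=1233.59, max=1233.59
  payment: min=980.87, max=980.87
  transfer: min=1767.72, max=4679.48
  withdrawal: min=3700.80, max=3700.80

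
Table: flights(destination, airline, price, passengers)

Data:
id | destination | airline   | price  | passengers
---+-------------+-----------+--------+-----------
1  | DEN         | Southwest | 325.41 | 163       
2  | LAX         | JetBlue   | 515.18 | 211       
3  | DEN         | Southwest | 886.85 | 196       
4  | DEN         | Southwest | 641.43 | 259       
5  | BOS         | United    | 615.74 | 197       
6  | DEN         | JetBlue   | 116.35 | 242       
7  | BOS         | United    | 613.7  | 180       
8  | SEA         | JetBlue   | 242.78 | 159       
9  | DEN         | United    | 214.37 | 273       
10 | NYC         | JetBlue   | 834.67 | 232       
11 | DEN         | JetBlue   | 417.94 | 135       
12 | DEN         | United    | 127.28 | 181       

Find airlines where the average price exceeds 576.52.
SELECT airline, AVG(price)
FROM flights
GROUP BY airline
HAVING AVG(price) > 576.52

Result:
  Southwest: avg=617.90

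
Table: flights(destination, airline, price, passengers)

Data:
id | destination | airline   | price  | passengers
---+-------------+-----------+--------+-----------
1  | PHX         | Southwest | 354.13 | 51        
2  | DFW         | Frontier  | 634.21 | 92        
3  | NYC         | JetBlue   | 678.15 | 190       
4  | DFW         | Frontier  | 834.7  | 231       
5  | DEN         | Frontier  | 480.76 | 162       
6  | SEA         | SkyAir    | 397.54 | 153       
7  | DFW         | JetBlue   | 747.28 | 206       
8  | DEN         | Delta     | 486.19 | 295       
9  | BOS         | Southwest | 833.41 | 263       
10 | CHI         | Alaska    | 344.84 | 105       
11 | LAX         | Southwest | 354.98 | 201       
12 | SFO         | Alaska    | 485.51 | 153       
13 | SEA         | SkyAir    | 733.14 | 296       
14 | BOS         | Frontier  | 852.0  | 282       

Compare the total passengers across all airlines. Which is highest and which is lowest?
SELECT airline, SUM(passengers)
FROM flights
GROUP BY airline
ORDER BY SUM(passengers)

All groups:
  Alaska: 258
  Delta: 295
  JetBlue: 396
  SkyAir: 449
  Southwest: 515
  Frontier: 767

Highest: Frontier (767)
Lowest: Alaska (258)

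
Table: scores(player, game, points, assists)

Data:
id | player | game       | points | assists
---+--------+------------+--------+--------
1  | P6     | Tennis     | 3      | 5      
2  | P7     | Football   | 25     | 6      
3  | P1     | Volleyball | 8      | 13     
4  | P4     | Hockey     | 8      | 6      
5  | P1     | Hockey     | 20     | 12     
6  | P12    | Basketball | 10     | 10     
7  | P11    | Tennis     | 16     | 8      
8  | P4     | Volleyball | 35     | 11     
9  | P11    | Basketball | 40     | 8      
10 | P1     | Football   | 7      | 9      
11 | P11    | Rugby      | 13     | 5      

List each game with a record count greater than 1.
SELECT game, COUNT(*) as cnt
FROM scores
GROUP BY game
HAVING COUNT(*) > 1

Result:
  Basketball: 2
  Football: 2
  Hockey: 2
  Tennis: 2
  Volleyball: 2

Note: HAVING filters groups after aggregation, WHERE filters rows before.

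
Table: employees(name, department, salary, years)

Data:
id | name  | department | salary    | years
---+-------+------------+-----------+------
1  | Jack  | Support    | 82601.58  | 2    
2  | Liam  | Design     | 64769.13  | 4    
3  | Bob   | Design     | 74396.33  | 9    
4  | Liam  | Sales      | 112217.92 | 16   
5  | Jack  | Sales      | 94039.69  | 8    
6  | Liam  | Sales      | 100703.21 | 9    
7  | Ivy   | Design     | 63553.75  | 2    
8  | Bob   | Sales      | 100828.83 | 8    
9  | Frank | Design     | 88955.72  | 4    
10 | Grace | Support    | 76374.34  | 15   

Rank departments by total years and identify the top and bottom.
SELECT department, SUM(years)
FROM employees
GROUP BY department
ORDER BY SUM(years)

All groups:
  Support: 17
  Design: 19
  Sales: 41

Highest: Sales (41)
Lowest: Support (17)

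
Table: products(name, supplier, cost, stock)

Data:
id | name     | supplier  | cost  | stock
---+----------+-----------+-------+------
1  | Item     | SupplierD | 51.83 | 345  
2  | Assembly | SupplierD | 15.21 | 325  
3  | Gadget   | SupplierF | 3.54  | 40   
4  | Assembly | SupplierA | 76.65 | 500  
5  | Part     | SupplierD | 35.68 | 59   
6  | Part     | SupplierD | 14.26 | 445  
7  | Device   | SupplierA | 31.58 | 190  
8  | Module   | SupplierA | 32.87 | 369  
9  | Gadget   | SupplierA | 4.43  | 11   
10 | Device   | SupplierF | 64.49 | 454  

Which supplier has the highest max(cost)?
SELECT supplier, MAX(cost) as val
FROM products
GROUP BY supplier
ORDER BY val DESC
LIMIT 1

Result: SupplierA with max(cost) = 76.65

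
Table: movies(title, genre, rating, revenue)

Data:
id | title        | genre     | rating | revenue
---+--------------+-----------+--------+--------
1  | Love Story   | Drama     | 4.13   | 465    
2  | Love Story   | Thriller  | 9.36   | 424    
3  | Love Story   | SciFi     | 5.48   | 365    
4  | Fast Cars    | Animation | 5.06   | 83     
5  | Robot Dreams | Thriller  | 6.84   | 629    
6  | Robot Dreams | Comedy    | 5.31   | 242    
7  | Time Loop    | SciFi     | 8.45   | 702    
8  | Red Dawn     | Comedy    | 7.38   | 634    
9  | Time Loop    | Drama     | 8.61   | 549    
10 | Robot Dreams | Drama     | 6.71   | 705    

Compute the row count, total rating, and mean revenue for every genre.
SELECT genre,
       COUNT(*) as cnt,
       SUM(rating) as total_rating,
       AVG(revenue) as avg_revenue
FROM movies
GROUP BY genre

Result:
  Animation: 1 records, 5.06 total rating, 83.00 avg revenue
  Comedy: 2 records, 12.69 total rating, 438.00 avg revenue
  Drama: 3 records, 19.45 total rating, 573.00 avg revenue
  SciFi: 2 records, 13.93 total rating, 533.50 avg revenue
  Thriller: 2 records, 16.20 total rating, 526.50 avg revenue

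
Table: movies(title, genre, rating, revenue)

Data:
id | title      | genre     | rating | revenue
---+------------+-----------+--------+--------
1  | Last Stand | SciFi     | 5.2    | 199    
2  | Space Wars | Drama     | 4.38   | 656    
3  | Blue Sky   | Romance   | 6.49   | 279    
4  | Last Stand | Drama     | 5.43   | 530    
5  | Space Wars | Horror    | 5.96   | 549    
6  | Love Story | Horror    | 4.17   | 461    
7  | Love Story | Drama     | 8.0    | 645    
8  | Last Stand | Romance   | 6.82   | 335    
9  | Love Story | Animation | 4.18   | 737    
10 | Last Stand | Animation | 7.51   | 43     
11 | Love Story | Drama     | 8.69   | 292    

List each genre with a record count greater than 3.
SELECT genre, COUNT(*) as cnt
FROM movies
GROUP BY genre
HAVING COUNT(*) > 3

Result:
  Drama: 4

Note: HAVING filters groups after aggregation, WHERE filters rows before.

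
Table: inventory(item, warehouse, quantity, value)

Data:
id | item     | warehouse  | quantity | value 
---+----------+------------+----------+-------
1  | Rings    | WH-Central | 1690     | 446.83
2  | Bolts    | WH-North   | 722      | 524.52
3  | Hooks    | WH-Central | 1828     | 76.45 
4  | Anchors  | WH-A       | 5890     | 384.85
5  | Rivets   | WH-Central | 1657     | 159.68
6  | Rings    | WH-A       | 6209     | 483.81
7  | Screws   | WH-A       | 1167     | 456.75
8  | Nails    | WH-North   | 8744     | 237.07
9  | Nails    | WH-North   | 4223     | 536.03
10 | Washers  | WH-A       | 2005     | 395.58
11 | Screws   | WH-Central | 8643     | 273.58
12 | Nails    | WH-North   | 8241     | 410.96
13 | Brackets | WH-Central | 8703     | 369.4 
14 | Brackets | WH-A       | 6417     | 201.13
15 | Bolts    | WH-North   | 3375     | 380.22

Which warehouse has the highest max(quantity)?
SELECT warehouse, MAX(quantity) as val
FROM inventory
GROUP BY warehouse
ORDER BY val DESC
LIMIT 1

Result: WH-North with max(quantity) = 8744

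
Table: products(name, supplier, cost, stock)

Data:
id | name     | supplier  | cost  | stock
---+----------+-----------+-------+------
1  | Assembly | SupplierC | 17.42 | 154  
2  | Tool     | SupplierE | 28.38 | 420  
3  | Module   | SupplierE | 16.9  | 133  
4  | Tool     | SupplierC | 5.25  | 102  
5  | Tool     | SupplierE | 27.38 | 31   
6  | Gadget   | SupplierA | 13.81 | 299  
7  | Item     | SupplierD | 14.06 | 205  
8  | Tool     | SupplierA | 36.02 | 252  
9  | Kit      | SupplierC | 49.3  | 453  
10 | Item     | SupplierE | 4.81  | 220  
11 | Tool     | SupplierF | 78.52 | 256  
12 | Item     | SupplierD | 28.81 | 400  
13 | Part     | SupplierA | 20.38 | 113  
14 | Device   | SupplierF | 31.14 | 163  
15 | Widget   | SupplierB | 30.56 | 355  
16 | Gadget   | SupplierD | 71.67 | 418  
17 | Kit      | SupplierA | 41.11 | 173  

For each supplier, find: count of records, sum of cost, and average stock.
SELECT supplier,
       COUNT(*) as cnt,
       SUM(cost) as total_cost,
       AVG(stock) as avg_stock
FROM products
GROUP BY supplier

Result:
  SupplierA: 4 records, 111.32 total cost, 209.25 avg stock
  SupplierB: 1 records, 30.56 total cost, 355.00 avg stock
  SupplierC: 3 records, 71.97 total cost, 236.33 avg stock
  SupplierD: 3 records, 114.54 total cost, 341.00 avg stock
  SupplierE: 4 records, 77.47 total cost, 201.00 avg stock
  SupplierF: 2 records, 109.66 total cost, 209.50 avg stock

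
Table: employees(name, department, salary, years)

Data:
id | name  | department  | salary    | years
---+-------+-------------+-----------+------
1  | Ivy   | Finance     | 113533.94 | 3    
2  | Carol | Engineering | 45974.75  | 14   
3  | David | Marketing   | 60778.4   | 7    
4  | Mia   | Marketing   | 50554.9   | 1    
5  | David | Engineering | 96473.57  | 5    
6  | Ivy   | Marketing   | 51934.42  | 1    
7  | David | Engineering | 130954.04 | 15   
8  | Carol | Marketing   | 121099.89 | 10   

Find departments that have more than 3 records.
SELECT department, COUNT(*) as cnt
FROM employees
GROUP BY department
HAVING COUNT(*) > 3

Result:
  Marketing: 4

Note: HAVING filters groups after aggregation, WHERE filters rows before.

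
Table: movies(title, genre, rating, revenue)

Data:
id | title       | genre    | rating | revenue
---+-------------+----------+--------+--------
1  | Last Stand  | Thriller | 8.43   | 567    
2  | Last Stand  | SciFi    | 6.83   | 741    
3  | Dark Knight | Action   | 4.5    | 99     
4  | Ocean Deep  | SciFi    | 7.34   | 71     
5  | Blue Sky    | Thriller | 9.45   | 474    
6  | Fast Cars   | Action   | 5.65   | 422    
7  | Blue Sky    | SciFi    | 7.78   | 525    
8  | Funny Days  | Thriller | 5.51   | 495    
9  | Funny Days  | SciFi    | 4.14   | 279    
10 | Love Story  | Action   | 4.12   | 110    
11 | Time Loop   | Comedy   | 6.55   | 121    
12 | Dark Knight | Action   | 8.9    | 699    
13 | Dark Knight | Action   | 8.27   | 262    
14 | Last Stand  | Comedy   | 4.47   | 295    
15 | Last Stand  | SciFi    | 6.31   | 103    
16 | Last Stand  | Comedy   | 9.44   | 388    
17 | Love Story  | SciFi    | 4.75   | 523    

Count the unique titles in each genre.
SELECT genre, COUNT(DISTINCT title)
FROM movies
GROUP BY genre

Result:
  Action: 3 distinct
  Comedy: 2 distinct
  SciFi: 5 distinct
  Thriller: 3 distinct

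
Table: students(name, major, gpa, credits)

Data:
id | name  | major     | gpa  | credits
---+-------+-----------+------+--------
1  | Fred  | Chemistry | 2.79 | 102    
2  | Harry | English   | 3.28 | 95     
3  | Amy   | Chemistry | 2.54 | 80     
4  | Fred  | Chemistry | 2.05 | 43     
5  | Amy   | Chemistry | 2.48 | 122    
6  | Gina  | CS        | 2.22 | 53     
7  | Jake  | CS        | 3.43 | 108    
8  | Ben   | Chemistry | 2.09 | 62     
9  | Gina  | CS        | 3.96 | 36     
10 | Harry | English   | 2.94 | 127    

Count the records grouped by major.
SELECT major, COUNT(*) as count
FROM students
GROUP BY major

Result:
  CS: 3
  Chemistry: 5
  English: 2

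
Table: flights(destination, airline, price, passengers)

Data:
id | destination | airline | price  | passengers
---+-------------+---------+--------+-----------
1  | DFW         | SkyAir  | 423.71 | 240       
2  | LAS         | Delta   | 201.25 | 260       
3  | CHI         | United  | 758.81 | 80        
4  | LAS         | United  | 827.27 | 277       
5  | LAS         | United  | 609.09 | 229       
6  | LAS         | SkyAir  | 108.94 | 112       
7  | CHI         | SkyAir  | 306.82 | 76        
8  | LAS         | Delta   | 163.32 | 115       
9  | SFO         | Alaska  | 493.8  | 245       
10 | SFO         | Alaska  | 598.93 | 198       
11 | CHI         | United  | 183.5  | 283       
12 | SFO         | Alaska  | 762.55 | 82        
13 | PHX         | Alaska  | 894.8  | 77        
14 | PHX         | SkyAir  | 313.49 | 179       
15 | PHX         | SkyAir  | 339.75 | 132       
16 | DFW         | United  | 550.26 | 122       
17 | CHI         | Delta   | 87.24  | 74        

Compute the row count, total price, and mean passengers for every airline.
SELECT airline,
       COUNT(*) as cnt,
       SUM(price) as total_price,
       AVG(passengers) as avg_passengers
FROM flights
GROUP BY airline

Result:
  Alaska: 4 records, 2750.08 total price, 150.50 avg passengers
  Delta: 3 records, 451.81 total price, 149.67 avg passengers
  SkyAir: 5 records, 1492.71 total price, 147.80 avg passengers
  United: 5 records, 2928.93 total price, 198.20 avg passengers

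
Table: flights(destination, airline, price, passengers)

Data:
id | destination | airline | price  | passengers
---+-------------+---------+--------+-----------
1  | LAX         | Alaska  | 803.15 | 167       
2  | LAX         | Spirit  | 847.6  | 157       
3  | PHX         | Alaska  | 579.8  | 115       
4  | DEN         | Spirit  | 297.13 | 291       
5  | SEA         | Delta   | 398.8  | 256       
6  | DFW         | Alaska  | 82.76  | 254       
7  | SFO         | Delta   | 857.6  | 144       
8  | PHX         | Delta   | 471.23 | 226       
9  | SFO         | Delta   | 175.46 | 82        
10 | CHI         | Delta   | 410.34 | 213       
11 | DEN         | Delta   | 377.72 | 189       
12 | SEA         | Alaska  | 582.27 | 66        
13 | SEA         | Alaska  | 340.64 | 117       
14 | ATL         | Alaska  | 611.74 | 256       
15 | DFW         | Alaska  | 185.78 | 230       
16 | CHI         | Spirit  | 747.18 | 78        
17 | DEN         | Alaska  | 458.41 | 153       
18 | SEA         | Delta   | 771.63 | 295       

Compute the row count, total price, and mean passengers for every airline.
SELECT airline,
       COUNT(*) as cnt,
       SUM(price) as total_price,
       AVG(passengers) as avg_passengers
FROM flights
GROUP BY airline

Result:
  Alaska: 8 records, 3644.55 total price, 169.75 avg passengers
  Delta: 7 records, 3462.78 total price, 200.71 avg passengers
  Spirit: 3 records, 1891.91 total price, 175.33 avg passengers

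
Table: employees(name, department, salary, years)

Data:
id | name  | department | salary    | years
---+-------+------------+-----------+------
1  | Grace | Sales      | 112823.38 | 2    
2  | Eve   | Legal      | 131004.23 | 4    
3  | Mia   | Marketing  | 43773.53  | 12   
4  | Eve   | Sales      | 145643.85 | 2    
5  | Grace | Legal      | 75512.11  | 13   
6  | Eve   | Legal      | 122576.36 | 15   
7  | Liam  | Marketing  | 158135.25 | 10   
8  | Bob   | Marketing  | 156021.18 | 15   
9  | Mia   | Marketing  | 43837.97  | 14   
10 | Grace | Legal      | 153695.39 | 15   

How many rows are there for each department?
SELECT department, COUNT(*) as count
FROM employees
GROUP BY department

Result:
  Legal: 4
  Marketing: 4
  Sales: 2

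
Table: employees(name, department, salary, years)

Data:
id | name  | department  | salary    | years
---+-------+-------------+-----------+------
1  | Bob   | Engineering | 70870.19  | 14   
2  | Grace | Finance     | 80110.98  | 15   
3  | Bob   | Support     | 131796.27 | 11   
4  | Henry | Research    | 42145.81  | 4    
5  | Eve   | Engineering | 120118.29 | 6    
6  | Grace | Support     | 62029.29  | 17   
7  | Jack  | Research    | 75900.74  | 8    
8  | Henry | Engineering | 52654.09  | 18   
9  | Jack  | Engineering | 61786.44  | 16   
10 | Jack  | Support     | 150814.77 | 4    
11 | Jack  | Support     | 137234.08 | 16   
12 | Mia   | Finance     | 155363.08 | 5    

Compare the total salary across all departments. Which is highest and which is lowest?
SELECT department, SUM(salary)
FROM employees
GROUP BY department
ORDER BY SUM(salary)

All groups:
  Research: 118046.55
  Finance: 235474.06
  Engineering: 305429.01
  Support: 481874.41

Highest: Support (481874.41)
Lowest: Research (118046.55)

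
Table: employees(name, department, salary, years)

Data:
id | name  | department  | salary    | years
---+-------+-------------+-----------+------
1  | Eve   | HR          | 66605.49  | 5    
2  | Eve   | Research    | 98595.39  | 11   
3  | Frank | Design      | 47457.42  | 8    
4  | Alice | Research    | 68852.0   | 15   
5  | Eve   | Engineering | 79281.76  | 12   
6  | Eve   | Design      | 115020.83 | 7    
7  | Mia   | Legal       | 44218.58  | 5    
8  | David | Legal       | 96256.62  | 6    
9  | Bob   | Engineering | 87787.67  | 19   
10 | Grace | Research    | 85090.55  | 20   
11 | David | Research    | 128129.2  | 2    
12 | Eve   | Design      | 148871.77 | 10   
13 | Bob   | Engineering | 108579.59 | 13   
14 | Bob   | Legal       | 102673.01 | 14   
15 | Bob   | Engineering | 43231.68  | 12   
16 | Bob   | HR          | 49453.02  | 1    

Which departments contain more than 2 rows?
SELECT department, COUNT(*) as cnt
FROM employees
GROUP BY department
HAVING COUNT(*) > 2

Result:
  Design: 3
  Engineering: 4
  Legal: 3
  Research: 4

Note: HAVING filters groups after aggregation, WHERE filters rows before.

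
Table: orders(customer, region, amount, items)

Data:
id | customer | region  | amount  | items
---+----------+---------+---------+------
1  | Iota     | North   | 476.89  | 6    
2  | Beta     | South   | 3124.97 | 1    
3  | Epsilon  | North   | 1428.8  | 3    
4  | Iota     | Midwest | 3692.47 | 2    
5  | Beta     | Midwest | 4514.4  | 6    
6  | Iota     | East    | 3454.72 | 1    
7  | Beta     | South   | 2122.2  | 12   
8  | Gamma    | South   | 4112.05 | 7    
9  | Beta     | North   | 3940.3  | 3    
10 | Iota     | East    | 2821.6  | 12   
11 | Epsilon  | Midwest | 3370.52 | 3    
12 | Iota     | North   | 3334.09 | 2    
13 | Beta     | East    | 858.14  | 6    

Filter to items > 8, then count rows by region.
SELECT region, COUNT(*)
FROM orders
WHERE items > 8
GROUP BY region

Note: WHERE filters rows before grouping.

Result:
  East: 1
  South: 1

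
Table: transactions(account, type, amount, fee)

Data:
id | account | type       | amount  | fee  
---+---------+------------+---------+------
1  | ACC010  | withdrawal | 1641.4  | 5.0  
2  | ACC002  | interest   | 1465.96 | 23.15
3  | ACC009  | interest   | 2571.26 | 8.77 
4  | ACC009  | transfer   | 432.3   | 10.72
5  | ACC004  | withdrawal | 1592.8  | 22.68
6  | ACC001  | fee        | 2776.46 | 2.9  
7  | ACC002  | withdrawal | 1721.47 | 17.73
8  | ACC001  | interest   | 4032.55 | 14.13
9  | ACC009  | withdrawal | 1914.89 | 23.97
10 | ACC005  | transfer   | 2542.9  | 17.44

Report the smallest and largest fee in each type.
SELECT type, MIN(fee), MAX(fee)
FROM transactions
GROUP BY type

Result:
  fee: min=2.90, max=2.90
  interest: min=8.77, max=23.15
  transfer: min=10.72, max=17.44
  withdrawal: min=5.00, max=23.97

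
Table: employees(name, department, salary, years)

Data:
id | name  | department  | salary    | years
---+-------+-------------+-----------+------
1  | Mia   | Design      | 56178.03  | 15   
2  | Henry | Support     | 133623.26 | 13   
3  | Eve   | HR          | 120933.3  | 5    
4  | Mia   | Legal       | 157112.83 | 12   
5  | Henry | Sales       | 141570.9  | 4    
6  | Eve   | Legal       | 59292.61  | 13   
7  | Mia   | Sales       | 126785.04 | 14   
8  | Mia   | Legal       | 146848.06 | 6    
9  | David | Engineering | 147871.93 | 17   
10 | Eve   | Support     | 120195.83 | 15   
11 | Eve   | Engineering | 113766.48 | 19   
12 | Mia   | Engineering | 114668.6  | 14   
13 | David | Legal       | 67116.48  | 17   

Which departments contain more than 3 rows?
SELECT department, COUNT(*) as cnt
FROM employees
GROUP BY department
HAVING COUNT(*) > 3

Result:
  Legal: 4

Note: HAVING filters groups after aggregation, WHERE filters rows before.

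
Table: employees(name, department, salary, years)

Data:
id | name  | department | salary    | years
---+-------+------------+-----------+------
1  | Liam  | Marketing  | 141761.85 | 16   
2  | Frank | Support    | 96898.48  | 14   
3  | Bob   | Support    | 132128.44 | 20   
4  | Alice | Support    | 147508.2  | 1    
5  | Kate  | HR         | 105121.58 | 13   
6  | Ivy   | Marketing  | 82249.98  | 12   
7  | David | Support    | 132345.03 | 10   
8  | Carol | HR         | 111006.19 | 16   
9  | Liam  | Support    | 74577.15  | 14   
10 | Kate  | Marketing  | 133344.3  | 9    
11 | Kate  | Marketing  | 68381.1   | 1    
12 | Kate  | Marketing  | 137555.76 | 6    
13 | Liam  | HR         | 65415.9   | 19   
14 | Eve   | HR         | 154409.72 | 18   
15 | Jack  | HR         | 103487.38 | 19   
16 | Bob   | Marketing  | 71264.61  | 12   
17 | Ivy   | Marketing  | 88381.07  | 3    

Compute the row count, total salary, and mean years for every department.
SELECT department,
       COUNT(*) as cnt,
       SUM(salary) as total_salary,
       AVG(years) as avg_years
FROM employees
GROUP BY department

Result:
  HR: 5 records, 539440.77 total salary, 17.00 avg years
  Marketing: 7 records, 722938.67 total salary, 8.43 avg years
  Support: 5 records, 583457.30 total salary, 11.80 avg years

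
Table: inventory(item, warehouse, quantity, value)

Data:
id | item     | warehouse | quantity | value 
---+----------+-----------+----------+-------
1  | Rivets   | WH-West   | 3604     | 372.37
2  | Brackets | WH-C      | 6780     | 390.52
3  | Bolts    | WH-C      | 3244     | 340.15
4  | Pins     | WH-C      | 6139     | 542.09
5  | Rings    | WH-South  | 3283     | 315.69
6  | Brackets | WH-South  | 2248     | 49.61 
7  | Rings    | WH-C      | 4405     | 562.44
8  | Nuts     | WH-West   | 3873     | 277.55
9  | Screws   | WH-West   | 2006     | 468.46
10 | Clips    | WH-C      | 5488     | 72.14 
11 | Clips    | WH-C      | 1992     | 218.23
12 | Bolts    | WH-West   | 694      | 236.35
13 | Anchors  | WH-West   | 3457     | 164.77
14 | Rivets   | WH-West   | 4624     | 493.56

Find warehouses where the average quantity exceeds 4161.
SELECT warehouse, AVG(quantity)
FROM inventory
GROUP BY warehouse
HAVING AVG(quantity) > 4161

Result:
  WH-C: avg=4674.67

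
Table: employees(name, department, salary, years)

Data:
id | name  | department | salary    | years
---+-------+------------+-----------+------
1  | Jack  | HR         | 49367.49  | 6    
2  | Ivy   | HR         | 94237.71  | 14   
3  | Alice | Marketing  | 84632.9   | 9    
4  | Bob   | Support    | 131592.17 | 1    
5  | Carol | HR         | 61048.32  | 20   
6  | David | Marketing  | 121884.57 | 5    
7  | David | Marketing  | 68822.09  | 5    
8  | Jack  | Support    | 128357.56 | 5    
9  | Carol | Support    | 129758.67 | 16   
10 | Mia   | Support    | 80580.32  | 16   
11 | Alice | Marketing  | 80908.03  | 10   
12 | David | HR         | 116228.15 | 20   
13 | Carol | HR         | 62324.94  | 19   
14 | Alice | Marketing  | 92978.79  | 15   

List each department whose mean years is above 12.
SELECT department, AVG(years)
FROM employees
GROUP BY department
HAVING AVG(years) > 12

Result:
  HR: avg=15.80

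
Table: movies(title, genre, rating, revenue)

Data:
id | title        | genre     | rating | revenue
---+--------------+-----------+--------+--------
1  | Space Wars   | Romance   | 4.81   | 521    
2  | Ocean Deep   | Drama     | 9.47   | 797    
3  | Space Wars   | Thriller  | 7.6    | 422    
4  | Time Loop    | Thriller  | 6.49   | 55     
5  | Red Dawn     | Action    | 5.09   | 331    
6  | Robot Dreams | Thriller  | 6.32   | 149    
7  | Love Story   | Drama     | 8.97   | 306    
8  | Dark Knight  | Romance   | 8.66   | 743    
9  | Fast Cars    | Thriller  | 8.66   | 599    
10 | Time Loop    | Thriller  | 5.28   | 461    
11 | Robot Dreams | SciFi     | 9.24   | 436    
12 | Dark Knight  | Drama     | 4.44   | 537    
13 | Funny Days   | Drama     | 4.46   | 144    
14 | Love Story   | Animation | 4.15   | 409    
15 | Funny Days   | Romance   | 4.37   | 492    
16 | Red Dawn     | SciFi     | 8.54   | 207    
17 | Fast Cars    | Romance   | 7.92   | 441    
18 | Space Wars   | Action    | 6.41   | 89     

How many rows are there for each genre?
SELECT genre, COUNT(*) as count
FROM movies
GROUP BY genre

Result:
  Action: 2
  Animation: 1
  Drama: 4
  Romance: 4
  SciFi: 2
  Thriller: 5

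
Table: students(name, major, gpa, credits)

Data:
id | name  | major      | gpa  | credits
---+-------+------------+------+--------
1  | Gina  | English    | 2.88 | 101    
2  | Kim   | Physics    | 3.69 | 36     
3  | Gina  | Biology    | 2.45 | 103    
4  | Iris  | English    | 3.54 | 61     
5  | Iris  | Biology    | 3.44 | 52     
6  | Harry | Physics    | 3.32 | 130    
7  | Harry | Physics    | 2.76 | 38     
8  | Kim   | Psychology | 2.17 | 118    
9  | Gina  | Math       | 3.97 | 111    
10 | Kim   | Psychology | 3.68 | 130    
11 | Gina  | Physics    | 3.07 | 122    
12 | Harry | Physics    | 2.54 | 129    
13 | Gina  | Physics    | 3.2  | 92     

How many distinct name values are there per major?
SELECT major, COUNT(DISTINCT name)
FROM students
GROUP BY major

Result:
  Biology: 2 distinct
  English: 2 distinct
  Math: 1 distinct
  Physics: 3 distinct
  Psychology: 1 distinct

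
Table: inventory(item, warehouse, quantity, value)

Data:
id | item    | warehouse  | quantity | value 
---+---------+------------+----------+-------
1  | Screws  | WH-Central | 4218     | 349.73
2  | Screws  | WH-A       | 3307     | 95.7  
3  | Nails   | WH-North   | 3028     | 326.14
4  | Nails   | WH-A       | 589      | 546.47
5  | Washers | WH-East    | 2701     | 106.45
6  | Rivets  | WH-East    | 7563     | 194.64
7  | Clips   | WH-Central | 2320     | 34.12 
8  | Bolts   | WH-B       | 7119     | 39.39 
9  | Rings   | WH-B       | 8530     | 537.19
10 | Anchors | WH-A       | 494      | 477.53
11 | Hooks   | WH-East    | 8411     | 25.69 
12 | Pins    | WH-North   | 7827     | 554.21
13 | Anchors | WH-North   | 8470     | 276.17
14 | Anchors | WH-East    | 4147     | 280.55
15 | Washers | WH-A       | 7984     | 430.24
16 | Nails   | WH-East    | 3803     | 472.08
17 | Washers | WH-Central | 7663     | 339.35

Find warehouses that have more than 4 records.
SELECT warehouse, COUNT(*) as cnt
FROM inventory
GROUP BY warehouse
HAVING COUNT(*) > 4

Result:
  WH-East: 5

Note: HAVING filters groups after aggregation, WHERE filters rows before.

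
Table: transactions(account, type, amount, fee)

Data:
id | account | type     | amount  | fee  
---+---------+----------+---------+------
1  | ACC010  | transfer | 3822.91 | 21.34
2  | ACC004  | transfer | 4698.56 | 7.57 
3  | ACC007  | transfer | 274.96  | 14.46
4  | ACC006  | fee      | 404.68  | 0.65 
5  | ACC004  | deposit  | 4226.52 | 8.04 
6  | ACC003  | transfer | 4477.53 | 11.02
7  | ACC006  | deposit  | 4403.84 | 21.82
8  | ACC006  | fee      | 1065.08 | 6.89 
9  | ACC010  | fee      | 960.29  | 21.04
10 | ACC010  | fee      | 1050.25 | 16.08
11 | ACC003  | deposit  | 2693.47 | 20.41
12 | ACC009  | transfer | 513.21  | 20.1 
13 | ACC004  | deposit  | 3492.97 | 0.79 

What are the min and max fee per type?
SELECT type, MIN(fee), MAX(fee)
FROM transactions
GROUP BY type

Result:
  deposit: min=0.79, max=21.82
  fee: min=0.65, max=21.04
  transfer: min=7.57, max=21.34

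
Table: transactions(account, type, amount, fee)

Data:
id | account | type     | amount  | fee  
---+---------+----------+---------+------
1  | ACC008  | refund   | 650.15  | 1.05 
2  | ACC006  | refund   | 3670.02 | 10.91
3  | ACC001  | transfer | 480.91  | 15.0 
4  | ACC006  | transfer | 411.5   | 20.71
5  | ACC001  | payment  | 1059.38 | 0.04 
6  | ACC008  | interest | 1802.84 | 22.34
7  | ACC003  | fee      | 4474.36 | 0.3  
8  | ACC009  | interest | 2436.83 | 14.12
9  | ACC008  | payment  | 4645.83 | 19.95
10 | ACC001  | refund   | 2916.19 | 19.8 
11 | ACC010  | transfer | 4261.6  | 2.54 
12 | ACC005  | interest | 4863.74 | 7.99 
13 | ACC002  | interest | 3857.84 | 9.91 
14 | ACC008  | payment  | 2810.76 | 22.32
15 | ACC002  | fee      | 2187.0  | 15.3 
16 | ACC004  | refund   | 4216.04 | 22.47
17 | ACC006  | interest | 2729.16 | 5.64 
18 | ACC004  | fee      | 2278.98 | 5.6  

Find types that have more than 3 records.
SELECT type, COUNT(*) as cnt
FROM transactions
GROUP BY type
HAVING COUNT(*) > 3

Result:
  interest: 5
  refund: 4

Note: HAVING filters groups after aggregation, WHERE filters rows before.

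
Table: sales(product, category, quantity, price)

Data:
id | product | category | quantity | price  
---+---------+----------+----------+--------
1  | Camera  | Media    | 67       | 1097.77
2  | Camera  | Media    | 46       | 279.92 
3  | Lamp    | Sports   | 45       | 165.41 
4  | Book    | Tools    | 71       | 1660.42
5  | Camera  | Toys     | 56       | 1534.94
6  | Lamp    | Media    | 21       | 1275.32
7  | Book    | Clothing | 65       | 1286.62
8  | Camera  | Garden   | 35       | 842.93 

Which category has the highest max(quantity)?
SELECT category, MAX(quantity) as val
FROM sales
GROUP BY category
ORDER BY val DESC
LIMIT 1

Result: Tools with max(quantity) = 71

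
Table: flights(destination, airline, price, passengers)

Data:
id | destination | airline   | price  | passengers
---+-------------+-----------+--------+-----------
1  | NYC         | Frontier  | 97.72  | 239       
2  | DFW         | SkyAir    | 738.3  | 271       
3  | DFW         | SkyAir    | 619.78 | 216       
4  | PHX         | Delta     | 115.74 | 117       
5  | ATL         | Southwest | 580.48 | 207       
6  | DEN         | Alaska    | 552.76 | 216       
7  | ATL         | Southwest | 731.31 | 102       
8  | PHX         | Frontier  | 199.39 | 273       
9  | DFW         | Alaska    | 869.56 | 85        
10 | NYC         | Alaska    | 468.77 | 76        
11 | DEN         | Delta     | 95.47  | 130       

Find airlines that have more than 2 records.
SELECT airline, COUNT(*) as cnt
FROM flights
GROUP BY airline
HAVING COUNT(*) > 2

Result:
  Alaska: 3

Note: HAVING filters groups after aggregation, WHERE filters rows before.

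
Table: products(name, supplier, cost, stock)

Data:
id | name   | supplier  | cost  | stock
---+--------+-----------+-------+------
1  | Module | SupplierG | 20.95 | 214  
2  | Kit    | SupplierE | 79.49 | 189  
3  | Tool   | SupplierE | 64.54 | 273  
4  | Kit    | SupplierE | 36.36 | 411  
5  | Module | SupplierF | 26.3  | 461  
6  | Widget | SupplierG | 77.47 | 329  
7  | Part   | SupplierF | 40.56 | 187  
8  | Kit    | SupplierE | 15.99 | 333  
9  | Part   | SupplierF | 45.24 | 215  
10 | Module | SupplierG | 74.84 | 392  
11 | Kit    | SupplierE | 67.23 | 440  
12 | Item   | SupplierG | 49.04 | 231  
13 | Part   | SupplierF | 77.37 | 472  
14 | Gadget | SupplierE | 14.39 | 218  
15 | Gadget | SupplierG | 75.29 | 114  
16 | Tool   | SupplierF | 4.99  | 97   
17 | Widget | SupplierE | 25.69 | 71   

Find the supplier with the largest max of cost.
SELECT supplier, MAX(cost) as val
FROM products
GROUP BY supplier
ORDER BY val DESC
LIMIT 1

Result: SupplierE with max(cost) = 79.49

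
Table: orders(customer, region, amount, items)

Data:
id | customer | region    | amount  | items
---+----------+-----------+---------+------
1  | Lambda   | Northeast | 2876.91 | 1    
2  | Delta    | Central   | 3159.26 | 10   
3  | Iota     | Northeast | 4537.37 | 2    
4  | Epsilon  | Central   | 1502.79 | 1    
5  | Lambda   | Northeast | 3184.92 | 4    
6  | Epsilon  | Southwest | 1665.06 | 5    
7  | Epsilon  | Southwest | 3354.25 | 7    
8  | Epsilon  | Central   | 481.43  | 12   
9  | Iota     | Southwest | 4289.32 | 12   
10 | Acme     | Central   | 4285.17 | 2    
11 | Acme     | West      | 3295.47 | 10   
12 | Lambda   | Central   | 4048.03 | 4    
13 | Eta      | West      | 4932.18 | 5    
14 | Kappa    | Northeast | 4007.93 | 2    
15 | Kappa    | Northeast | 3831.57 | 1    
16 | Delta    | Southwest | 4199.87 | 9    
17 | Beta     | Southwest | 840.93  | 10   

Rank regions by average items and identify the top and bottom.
SELECT region, AVG(items)
FROM orders
GROUP BY region
ORDER BY AVG(items)

All groups:
  Northeast: 2.00
  Central: 5.80
  West: 7.50
  Southwest: 8.60

Highest: Southwest (8.60)
Lowest: Northeast (2.00)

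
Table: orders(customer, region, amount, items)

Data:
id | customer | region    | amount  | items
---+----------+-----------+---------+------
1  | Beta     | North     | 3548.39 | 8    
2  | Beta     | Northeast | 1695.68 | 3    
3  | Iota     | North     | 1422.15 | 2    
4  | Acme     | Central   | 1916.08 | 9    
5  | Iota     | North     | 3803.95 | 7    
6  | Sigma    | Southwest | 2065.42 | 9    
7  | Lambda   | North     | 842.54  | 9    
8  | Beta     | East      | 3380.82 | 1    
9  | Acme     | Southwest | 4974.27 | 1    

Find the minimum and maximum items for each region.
SELECT region, MIN(items), MAX(items)
FROM orders
GROUP BY region

Result:
  Central: min=9, max=9
  East: min=1, max=1
  North: min=2, max=9
  Northeast: min=3, max=3
  Southwest: min=1, max=9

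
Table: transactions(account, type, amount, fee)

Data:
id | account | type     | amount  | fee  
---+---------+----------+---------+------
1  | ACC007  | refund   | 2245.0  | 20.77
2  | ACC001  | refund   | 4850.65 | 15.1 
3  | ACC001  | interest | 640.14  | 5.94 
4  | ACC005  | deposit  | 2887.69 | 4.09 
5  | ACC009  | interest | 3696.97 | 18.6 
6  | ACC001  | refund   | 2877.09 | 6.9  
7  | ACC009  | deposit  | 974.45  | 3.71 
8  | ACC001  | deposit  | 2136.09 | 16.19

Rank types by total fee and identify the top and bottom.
SELECT type, SUM(fee)
FROM transactions
GROUP BY type
ORDER BY SUM(fee)

All groups:
  deposit: 23.99
  interest: 24.54
  refund: 42.77

Highest: refund (42.77)
Lowest: deposit (23.99)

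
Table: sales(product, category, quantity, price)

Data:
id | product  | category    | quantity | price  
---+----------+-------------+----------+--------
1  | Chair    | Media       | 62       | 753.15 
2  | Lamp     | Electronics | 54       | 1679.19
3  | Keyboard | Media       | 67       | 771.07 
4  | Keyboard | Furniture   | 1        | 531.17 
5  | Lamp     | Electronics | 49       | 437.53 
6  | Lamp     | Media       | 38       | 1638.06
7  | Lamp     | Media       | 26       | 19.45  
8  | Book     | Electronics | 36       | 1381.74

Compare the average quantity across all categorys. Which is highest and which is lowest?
SELECT category, AVG(quantity)
FROM sales
GROUP BY category
ORDER BY AVG(quantity)

All groups:
  Furniture: 1.00
  Electronics: 46.33
  Media: 48.25

Highest: Media (48.25)
Lowest: Furniture (1.00)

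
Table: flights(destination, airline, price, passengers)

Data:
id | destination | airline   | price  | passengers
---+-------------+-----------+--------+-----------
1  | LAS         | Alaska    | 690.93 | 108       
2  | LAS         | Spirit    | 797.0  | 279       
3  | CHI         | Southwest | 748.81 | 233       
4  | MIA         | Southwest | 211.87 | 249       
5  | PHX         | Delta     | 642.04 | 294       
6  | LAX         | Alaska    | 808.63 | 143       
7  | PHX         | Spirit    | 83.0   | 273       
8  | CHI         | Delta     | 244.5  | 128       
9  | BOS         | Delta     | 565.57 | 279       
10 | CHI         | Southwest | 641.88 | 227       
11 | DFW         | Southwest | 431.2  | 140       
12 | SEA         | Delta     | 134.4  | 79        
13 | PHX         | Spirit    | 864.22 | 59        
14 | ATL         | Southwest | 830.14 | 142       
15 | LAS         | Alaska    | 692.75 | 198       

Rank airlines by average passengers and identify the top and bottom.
SELECT airline, AVG(passengers)
FROM flights
GROUP BY airline
ORDER BY AVG(passengers)

All groups:
  Alaska: 149.67
  Delta: 195.00
  Southwest: 198.20
  Spirit: 203.67

Highest: Spirit (203.67)
Lowest: Alaska (149.67)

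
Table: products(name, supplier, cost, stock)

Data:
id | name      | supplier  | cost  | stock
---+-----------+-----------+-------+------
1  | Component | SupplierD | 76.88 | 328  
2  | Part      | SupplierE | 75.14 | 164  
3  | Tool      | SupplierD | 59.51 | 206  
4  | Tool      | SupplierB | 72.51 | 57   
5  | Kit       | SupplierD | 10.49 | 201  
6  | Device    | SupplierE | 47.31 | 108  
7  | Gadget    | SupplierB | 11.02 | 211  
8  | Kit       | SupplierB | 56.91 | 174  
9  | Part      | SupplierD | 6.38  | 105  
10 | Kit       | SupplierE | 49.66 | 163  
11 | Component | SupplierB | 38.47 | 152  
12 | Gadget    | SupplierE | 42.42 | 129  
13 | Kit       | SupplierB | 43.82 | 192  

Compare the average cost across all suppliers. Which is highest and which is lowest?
SELECT supplier, AVG(cost)
FROM products
GROUP BY supplier
ORDER BY AVG(cost)

All groups:
  SupplierD: 38.32
  SupplierB: 44.55
  SupplierE: 53.63

Highest: SupplierE (53.63)
Lowest: SupplierD (38.32)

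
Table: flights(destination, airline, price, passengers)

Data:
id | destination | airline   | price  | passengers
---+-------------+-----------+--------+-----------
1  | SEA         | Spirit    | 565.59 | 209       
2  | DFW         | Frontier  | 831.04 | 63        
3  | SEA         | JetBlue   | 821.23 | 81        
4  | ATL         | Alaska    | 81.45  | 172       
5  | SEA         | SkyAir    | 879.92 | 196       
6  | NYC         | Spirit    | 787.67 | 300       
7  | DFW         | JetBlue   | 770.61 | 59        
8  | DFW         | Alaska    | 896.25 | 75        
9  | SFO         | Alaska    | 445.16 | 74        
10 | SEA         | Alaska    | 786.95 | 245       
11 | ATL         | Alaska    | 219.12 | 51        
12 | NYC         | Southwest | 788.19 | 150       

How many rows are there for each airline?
SELECT airline, COUNT(*) as count
FROM flights
GROUP BY airline

Result:
  Alaska: 5
  Frontier: 1
  JetBlue: 2
  SkyAir: 1
  Southwest: 1
  Spirit: 2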